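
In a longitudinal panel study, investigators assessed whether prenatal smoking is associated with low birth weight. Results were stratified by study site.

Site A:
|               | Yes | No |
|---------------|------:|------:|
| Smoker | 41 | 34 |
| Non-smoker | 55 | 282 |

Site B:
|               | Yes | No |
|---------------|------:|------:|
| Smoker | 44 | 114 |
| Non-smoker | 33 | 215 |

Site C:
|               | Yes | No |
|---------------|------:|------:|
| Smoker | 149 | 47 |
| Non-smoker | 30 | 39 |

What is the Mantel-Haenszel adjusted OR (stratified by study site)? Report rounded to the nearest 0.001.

3.832

OR_MH = Σ(aᵢdᵢ/nᵢ) / Σ(bᵢcᵢ/nᵢ), where nᵢ is the stratum total.
Stratum 1 (Site A): n = 412; a·d/n = 41·282/412 = 28.0631; b·c/n = 34·55/412 = 4.5388
Stratum 2 (Site B): n = 406; a·d/n = 44·215/406 = 23.3005; b·c/n = 114·33/406 = 9.2660
Stratum 3 (Site C): n = 265; a·d/n = 149·39/265 = 21.9283; b·c/n = 47·30/265 = 5.3208
OR_MH = (28.0631 + 23.3005 + 21.9283) / (4.5388 + 9.2660 + 5.3208) = 73.2919 / 19.1256 = 3.83214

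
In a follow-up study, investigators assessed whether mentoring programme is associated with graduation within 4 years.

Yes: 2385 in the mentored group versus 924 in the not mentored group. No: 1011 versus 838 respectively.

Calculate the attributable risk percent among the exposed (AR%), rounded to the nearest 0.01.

25.33

From the description: a = 2385, b = 1011, c = 924, d = 838.
Risk in exposed = 2385/3396 = 0.70230; risk in unexposed = 924/1762 = 0.52440.
RR = 0.70230/0.52440 = 1.33923
AR% = (RR − 1)/RR × 100 = (1.33923 − 1)/1.33923 × 100 = 25.3301%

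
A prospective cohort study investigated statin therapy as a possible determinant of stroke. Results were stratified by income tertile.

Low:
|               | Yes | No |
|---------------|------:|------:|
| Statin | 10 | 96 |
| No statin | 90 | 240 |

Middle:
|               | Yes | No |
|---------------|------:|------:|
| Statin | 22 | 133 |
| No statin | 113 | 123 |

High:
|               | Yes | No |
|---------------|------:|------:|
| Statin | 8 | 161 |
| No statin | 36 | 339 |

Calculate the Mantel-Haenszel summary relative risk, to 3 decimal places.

0.339

RR_MH = Σ(aᵢ·n₀ᵢ/nᵢ) / Σ(cᵢ·n₁ᵢ/nᵢ), with n₁ᵢ = aᵢ+bᵢ (exposed), n₀ᵢ = cᵢ+dᵢ (unexposed), nᵢ = n₁ᵢ+n₀ᵢ.
Stratum 1 (Low): n₁ = 106, n₀ = 330, n = 436; a·n₀/n = 10·330/436 = 7.5688; c·n₁/n = 90·106/436 = 21.8807
Stratum 2 (Middle): n₁ = 155, n₀ = 236, n = 391; a·n₀/n = 22·236/391 = 13.2788; c·n₁/n = 113·155/391 = 44.7954
Stratum 3 (High): n₁ = 169, n₀ = 375, n = 544; a·n₀/n = 8·375/544 = 5.5147; c·n₁/n = 36·169/544 = 11.1838
RR_MH = (7.5688 + 13.2788 + 5.5147) / (21.8807 + 44.7954 + 11.1838) = 26.3623 / 77.8600 = 0.33859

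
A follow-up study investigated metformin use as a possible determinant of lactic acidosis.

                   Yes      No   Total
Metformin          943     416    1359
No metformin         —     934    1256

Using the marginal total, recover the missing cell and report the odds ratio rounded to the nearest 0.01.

The missing cell is in the unexposed row: 1256 − 934 = 322.
So a = 943, b = 416, c = 322, d = 934.
OR = (a·d)/(b·c) = (943 × 934) / (416 × 322) = 880762 / 133952 = 6.57521

6.58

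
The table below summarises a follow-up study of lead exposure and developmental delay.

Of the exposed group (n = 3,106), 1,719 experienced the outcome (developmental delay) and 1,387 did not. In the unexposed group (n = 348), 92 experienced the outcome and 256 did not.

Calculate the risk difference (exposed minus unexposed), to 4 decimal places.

0.2891

From the description: a = 1719, b = 1387, c = 92, d = 256.
Risk in exposed = 1719/3106 = 0.553445; risk in unexposed = 92/348 = 0.264368.
Risk difference = 0.553445 − 0.264368 = 0.289077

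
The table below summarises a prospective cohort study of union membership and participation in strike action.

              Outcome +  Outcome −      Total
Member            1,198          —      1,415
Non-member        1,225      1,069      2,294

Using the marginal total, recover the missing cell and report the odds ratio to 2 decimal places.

The missing cell is in the exposed row: 1415 − 1198 = 217.
So a = 1198, b = 217, c = 1225, d = 1069.
OR = (a·d)/(b·c) = (1198 × 1069) / (217 × 1225) = 1280662 / 265825 = 4.81769

4.82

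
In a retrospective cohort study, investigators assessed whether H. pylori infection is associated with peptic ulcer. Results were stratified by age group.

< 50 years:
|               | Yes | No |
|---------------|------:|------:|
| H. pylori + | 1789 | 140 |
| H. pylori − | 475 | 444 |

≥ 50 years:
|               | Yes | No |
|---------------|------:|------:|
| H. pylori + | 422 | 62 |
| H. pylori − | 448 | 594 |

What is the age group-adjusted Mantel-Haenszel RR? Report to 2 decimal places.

RR_MH = Σ(aᵢ·n₀ᵢ/nᵢ) / Σ(cᵢ·n₁ᵢ/nᵢ), with n₁ᵢ = aᵢ+bᵢ (exposed), n₀ᵢ = cᵢ+dᵢ (unexposed), nᵢ = n₁ᵢ+n₀ᵢ.
Stratum 1 (< 50 years): n₁ = 1929, n₀ = 919, n = 2848; a·n₀/n = 1789·919/2848 = 577.2791; c·n₁/n = 475·1929/2848 = 321.7258
Stratum 2 (≥ 50 years): n₁ = 484, n₀ = 1042, n = 1526; a·n₀/n = 422·1042/1526 = 288.1547; c·n₁/n = 448·484/1526 = 142.0917
RR_MH = (577.2791 + 288.1547) / (321.7258 + 142.0917) = 865.4338 / 463.8175 = 1.86589

1.87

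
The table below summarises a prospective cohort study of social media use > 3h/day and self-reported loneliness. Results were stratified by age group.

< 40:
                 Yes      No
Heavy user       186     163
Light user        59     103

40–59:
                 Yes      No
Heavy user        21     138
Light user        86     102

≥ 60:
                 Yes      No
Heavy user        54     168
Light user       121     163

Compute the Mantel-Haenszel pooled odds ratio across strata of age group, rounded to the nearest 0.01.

0.66

OR_MH = Σ(aᵢdᵢ/nᵢ) / Σ(bᵢcᵢ/nᵢ), where nᵢ is the stratum total.
Stratum 1 (< 40): n = 511; a·d/n = 186·103/511 = 37.4912; b·c/n = 163·59/511 = 18.8200
Stratum 2 (40–59): n = 347; a·d/n = 21·102/347 = 6.1729; b·c/n = 138·86/347 = 34.2017
Stratum 3 (≥ 60): n = 506; a·d/n = 54·163/506 = 17.3953; b·c/n = 168·121/506 = 40.1739
OR_MH = (37.4912 + 6.1729 + 17.3953) / (18.8200 + 34.2017 + 40.1739) = 61.0594 / 93.1956 = 0.65517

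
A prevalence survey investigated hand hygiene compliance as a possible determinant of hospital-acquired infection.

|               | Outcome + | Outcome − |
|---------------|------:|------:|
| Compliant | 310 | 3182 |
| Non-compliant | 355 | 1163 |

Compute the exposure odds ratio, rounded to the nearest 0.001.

Cells: a = 310, b = 3182, c = 355, d = 1163.
OR = (a·d)/(b·c) = (310 × 1163) / (3182 × 355) = 360530 / 1129610 = 0.31916
Exposure is associated with lower odds of hospital-acquired infection (OR = 0.32 < 1).

0.319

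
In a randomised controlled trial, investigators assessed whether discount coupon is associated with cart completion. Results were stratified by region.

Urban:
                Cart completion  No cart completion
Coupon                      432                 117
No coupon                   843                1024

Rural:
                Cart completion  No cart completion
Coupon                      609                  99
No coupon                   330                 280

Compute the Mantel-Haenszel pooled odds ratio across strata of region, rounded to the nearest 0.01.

4.76

OR_MH = Σ(aᵢdᵢ/nᵢ) / Σ(bᵢcᵢ/nᵢ), where nᵢ is the stratum total.
Stratum 1 (Urban): n = 2416; a·d/n = 432·1024/2416 = 183.0993; b·c/n = 117·843/2416 = 40.8241
Stratum 2 (Rural): n = 1318; a·d/n = 609·280/1318 = 129.3778; b·c/n = 99·330/1318 = 24.7876
OR_MH = (183.0993 + 129.3778) / (40.8241 + 24.7876) = 312.4772 / 65.6116 = 4.76253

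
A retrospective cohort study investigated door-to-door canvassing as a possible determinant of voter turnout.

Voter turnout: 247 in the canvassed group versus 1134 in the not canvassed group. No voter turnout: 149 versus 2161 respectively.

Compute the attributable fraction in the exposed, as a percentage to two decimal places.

44.82

From the description: a = 247, b = 149, c = 1134, d = 2161.
Risk in exposed = 247/396 = 0.62374; risk in unexposed = 1134/3295 = 0.34416.
RR = 0.62374/0.34416 = 1.81236
AR% = (RR − 1)/RR × 100 = (1.81236 − 1)/1.81236 × 100 = 44.8233%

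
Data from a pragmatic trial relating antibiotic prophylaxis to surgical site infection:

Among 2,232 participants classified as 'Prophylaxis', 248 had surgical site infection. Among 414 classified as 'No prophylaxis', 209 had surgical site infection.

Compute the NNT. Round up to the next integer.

Risk in treated group = 248/2232 = 0.11111; risk in control = 209/414 = 0.50483.
Absolute risk reduction = 0.50483 − 0.11111 = 0.39372
NNT = 1 / ARR = 1 / 0.39372 = 2.540 → round up → 3

3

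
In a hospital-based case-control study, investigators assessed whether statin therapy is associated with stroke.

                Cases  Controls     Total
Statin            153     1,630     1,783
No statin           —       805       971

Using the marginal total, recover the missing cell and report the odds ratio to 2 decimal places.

The missing cell is in the unexposed row: 971 − 805 = 166.
So a = 153, b = 1630, c = 166, d = 805.
OR = (a·d)/(b·c) = (153 × 805) / (1630 × 166) = 123165 / 270580 = 0.45519

0.46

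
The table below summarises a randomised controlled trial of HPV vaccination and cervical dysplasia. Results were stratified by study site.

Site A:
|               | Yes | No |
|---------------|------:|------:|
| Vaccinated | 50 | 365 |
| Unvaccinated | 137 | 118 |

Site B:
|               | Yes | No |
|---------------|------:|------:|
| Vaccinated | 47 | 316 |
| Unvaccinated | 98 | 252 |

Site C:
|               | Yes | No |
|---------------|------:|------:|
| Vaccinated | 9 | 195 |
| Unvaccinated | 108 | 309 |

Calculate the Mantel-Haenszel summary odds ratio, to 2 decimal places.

OR_MH = Σ(aᵢdᵢ/nᵢ) / Σ(bᵢcᵢ/nᵢ), where nᵢ is the stratum total.
Stratum 1 (Site A): n = 670; a·d/n = 50·118/670 = 8.8060; b·c/n = 365·137/670 = 74.6343
Stratum 2 (Site B): n = 713; a·d/n = 47·252/713 = 16.6115; b·c/n = 316·98/713 = 43.4334
Stratum 3 (Site C): n = 621; a·d/n = 9·309/621 = 4.4783; b·c/n = 195·108/621 = 33.9130
OR_MH = (8.8060 + 16.6115 + 4.4783) / (74.6343 + 43.4334 + 33.9130) = 29.8957 / 151.9808 = 0.19671

0.20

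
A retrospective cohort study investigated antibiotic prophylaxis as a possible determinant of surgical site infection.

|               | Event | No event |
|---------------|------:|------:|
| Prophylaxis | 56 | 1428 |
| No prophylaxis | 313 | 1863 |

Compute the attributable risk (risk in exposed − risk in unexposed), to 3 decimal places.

Cells: a = 56, b = 1428, c = 313, d = 1863.
Risk in exposed = 56/1484 = 0.037736; risk in unexposed = 313/2176 = 0.143842.
Risk difference = 0.037736 − 0.143842 = -0.106106

-0.106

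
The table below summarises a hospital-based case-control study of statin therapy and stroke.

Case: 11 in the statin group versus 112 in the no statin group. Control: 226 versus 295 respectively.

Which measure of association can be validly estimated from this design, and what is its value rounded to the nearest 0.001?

From the description: a = 11, b = 226, c = 112, d = 295.
This is a hospital-based case-control study: participants were sampled on outcome status, so risks in the source population cannot be estimated directly — relative risk is not valid here. The odds ratio is the appropriate measure.
OR = (a·d)/(b·c) = (11 × 295) / (226 × 112) = 3245 / 25312 = 0.12820

0.128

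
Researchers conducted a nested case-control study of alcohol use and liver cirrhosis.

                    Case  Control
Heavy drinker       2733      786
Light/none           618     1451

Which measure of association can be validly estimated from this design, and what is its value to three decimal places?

8.164

Cells: a = 2733, b = 786, c = 618, d = 1451.
This is a nested case-control study: participants were sampled on outcome status, so risks in the source population cannot be estimated directly — relative risk is not valid here. The odds ratio is the appropriate measure.
OR = (a·d)/(b·c) = (2733 × 1451) / (786 × 618) = 3965583 / 485748 = 8.16387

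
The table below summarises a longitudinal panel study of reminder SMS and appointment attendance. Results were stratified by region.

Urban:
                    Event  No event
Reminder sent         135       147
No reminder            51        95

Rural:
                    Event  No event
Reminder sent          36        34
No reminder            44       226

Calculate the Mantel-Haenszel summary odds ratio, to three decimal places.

2.459

OR_MH = Σ(aᵢdᵢ/nᵢ) / Σ(bᵢcᵢ/nᵢ), where nᵢ is the stratum total.
Stratum 1 (Urban): n = 428; a·d/n = 135·95/428 = 29.9650; b·c/n = 147·51/428 = 17.5164
Stratum 2 (Rural): n = 340; a·d/n = 36·226/340 = 23.9294; b·c/n = 34·44/340 = 4.4000
OR_MH = (29.9650 + 23.9294) / (17.5164 + 4.4000) = 53.8944 / 21.9164 = 2.45909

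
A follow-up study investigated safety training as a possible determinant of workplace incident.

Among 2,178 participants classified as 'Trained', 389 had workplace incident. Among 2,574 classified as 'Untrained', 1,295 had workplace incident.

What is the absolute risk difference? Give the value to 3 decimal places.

-0.325

From the description: a = 389, b = 1789, c = 1295, d = 1279.
Risk in exposed = 389/2178 = 0.178604; risk in unexposed = 1295/2574 = 0.503108.
Risk difference = 0.178604 − 0.503108 = -0.324504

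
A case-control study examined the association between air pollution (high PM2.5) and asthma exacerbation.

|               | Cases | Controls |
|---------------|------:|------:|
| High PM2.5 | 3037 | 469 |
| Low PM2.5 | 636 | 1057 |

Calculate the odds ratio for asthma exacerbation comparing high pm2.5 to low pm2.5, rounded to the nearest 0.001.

10.762

Cells: a = 3037, b = 469, c = 636, d = 1057.
OR = (a·d)/(b·c) = (3037 × 1057) / (469 × 636) = 3210109 / 298284 = 10.76192
The odds of asthma exacerbation are about 10.76 times as high in the high pm2.5 group.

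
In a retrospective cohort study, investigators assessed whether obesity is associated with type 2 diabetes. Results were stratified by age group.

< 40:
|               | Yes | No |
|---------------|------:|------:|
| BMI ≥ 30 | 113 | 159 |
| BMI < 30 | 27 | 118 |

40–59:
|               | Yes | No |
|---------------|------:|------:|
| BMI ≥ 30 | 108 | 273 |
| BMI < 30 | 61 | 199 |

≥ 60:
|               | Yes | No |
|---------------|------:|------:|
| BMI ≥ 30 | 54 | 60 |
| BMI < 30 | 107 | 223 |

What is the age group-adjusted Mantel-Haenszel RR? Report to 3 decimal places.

1.515

RR_MH = Σ(aᵢ·n₀ᵢ/nᵢ) / Σ(cᵢ·n₁ᵢ/nᵢ), with n₁ᵢ = aᵢ+bᵢ (exposed), n₀ᵢ = cᵢ+dᵢ (unexposed), nᵢ = n₁ᵢ+n₀ᵢ.
Stratum 1 (< 40): n₁ = 272, n₀ = 145, n = 417; a·n₀/n = 113·145/417 = 39.2926; c·n₁/n = 27·272/417 = 17.6115
Stratum 2 (40–59): n₁ = 381, n₀ = 260, n = 641; a·n₀/n = 108·260/641 = 43.8066; c·n₁/n = 61·381/641 = 36.2574
Stratum 3 (≥ 60): n₁ = 114, n₀ = 330, n = 444; a·n₀/n = 54·330/444 = 40.1351; c·n₁/n = 107·114/444 = 27.4730
RR_MH = (39.2926 + 43.8066 + 40.1351) / (17.6115 + 36.2574 + 27.4730) = 123.2343 / 81.3419 = 1.51502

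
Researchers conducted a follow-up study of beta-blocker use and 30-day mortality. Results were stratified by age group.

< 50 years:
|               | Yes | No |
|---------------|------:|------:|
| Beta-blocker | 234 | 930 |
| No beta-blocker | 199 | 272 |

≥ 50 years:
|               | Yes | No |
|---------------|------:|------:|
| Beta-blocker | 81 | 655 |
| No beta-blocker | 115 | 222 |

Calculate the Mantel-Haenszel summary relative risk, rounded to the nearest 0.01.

0.42

RR_MH = Σ(aᵢ·n₀ᵢ/nᵢ) / Σ(cᵢ·n₁ᵢ/nᵢ), with n₁ᵢ = aᵢ+bᵢ (exposed), n₀ᵢ = cᵢ+dᵢ (unexposed), nᵢ = n₁ᵢ+n₀ᵢ.
Stratum 1 (< 50 years): n₁ = 1164, n₀ = 471, n = 1635; a·n₀/n = 234·471/1635 = 67.4092; c·n₁/n = 199·1164/1635 = 141.6734
Stratum 2 (≥ 50 years): n₁ = 736, n₀ = 337, n = 1073; a·n₀/n = 81·337/1073 = 25.4399; c·n₁/n = 115·736/1073 = 78.8816
RR_MH = (67.4092 + 25.4399) / (141.6734 + 78.8816) = 92.8491 / 220.5550 = 0.42098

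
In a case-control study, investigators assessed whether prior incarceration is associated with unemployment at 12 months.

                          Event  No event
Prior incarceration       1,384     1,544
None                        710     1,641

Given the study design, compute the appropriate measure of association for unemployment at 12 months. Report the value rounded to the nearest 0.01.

Cells: a = 1384, b = 1544, c = 710, d = 1641.
This is a case-control study: participants were sampled on outcome status, so risks in the source population cannot be estimated directly — relative risk is not valid here. The odds ratio is the appropriate measure.
OR = (a·d)/(b·c) = (1384 × 1641) / (1544 × 710) = 2271144 / 1096240 = 2.07176

2.07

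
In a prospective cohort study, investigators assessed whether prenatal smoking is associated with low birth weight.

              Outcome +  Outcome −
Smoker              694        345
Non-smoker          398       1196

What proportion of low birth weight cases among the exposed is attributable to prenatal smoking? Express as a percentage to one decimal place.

Cells: a = 694, b = 345, c = 398, d = 1196.
Risk in exposed = 694/1039 = 0.66795; risk in unexposed = 398/1594 = 0.24969.
RR = 0.66795/0.24969 = 2.67516
AR% = (RR − 1)/RR × 100 = (2.67516 − 1)/2.67516 × 100 = 62.6190%

62.6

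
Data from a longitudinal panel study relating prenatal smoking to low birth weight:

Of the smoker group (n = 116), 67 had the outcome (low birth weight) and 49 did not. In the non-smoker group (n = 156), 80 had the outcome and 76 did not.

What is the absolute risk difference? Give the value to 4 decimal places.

From the description: a = 67, b = 49, c = 80, d = 76.
Risk in exposed = 67/116 = 0.577586; risk in unexposed = 80/156 = 0.512821.
Risk difference = 0.577586 − 0.512821 = 0.064766

0.0648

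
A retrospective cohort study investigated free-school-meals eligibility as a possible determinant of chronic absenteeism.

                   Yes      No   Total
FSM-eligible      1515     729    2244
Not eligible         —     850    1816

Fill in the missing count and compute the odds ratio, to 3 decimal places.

1.829

The missing cell is in the unexposed row: 1816 − 850 = 966.
So a = 1515, b = 729, c = 966, d = 850.
OR = (a·d)/(b·c) = (1515 × 850) / (729 × 966) = 1287750 / 704214 = 1.82863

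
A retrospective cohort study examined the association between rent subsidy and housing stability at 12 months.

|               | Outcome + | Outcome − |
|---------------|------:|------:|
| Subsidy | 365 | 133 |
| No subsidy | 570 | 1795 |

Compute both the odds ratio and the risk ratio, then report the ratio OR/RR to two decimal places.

Cells: a = 365, b = 133, c = 570, d = 1795.
OR = (365·1795)/(133·570) = 655175/75810 = 8.64233
Risk in exposed = 365/498 = 0.73293; risk in unexposed = 570/2365 = 0.24101; RR = 3.04102
OR/RR = 8.64233 / 3.04102 = 2.84191
The outcome is not rare, so the OR lies further from 1 than the RR.

2.84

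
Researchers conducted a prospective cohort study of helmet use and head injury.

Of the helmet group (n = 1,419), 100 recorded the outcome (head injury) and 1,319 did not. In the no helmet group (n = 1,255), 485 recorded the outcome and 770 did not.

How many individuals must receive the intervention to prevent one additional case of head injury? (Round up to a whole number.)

4

Risk in treated group = 100/1419 = 0.07047; risk in control = 485/1255 = 0.38645.
Absolute risk reduction = 0.38645 − 0.07047 = 0.31598
NNT = 1 / ARR = 1 / 0.31598 = 3.165 → round up → 4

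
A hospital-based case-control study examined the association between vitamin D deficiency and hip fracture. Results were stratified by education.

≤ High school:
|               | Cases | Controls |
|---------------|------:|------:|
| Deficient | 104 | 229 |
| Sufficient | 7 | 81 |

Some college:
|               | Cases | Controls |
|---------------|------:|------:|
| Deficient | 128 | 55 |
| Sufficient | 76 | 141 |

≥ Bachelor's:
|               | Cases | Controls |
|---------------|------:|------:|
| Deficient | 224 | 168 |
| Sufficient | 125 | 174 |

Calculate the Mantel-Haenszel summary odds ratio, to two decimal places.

2.72

OR_MH = Σ(aᵢdᵢ/nᵢ) / Σ(bᵢcᵢ/nᵢ), where nᵢ is the stratum total.
Stratum 1 (≤ High school): n = 421; a·d/n = 104·81/421 = 20.0095; b·c/n = 229·7/421 = 3.8076
Stratum 2 (Some college): n = 400; a·d/n = 128·141/400 = 45.1200; b·c/n = 55·76/400 = 10.4500
Stratum 3 (≥ Bachelor's): n = 691; a·d/n = 224·174/691 = 56.4052; b·c/n = 168·125/691 = 30.3907
OR_MH = (20.0095 + 45.1200 + 56.4052) / (3.8076 + 10.4500 + 30.3907) = 121.5347 / 44.6483 = 2.72204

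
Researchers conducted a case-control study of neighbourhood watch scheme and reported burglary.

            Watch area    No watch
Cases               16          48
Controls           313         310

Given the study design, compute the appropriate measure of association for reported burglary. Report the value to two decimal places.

0.33

Reading the table with exposure as columns: a = 16 (Watch area, case), b = 313 (Watch area, non-case), c = 48 (No watch, case), d = 310.
This is a case-control study: participants were sampled on outcome status, so risks in the source population cannot be estimated directly — relative risk is not valid here. The odds ratio is the appropriate measure.
OR = (a·d)/(b·c) = (16 × 310) / (313 × 48) = 4960 / 15024 = 0.33014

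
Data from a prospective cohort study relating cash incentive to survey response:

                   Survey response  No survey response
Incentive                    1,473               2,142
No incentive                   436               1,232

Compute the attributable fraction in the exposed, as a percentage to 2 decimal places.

Cells: a = 1473, b = 2142, c = 436, d = 1232.
Risk in exposed = 1473/3615 = 0.40747; risk in unexposed = 436/1668 = 0.26139.
RR = 0.40747/0.26139 = 1.55885
AR% = (RR − 1)/RR × 100 = (1.55885 − 1)/1.55885 × 100 = 35.8501%

35.85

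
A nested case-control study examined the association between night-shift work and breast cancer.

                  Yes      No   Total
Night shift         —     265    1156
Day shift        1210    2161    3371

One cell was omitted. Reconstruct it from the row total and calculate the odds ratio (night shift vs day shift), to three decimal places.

The missing cell is in the exposed row: 1156 − 265 = 891.
So a = 891, b = 265, c = 1210, d = 2161.
OR = (a·d)/(b·c) = (891 × 2161) / (265 × 1210) = 1925451 / 320650 = 6.00484

6.005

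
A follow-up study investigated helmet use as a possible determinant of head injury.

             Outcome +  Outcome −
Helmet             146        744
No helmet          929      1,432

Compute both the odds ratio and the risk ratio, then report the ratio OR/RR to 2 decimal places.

0.73

Cells: a = 146, b = 744, c = 929, d = 1432.
OR = (146·1432)/(744·929) = 209072/691176 = 0.30249
Risk in exposed = 146/890 = 0.16404; risk in unexposed = 929/2361 = 0.39348; RR = 0.41691
OR/RR = 0.30249 / 0.41691 = 0.72554
The outcome is not rare, so the OR lies further from 1 than the RR.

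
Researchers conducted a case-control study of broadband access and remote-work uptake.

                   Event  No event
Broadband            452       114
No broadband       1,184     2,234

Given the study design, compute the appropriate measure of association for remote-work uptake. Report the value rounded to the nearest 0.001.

7.481

Cells: a = 452, b = 114, c = 1184, d = 2234.
This is a case-control study: participants were sampled on outcome status, so risks in the source population cannot be estimated directly — relative risk is not valid here. The odds ratio is the appropriate measure.
OR = (a·d)/(b·c) = (452 × 2234) / (114 × 1184) = 1009768 / 134976 = 7.48109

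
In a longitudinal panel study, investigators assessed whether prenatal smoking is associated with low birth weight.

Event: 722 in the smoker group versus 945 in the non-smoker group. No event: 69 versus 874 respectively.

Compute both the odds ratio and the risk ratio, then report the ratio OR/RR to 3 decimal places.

From the description: a = 722, b = 69, c = 945, d = 874.
OR = (722·874)/(69·945) = 631028/65205 = 9.67760
Risk in exposed = 722/791 = 0.91277; risk in unexposed = 945/1819 = 0.51952; RR = 1.75696
OR/RR = 9.67760 / 1.75696 = 5.50815
The outcome is not rare, so the OR lies further from 1 than the RR.

5.508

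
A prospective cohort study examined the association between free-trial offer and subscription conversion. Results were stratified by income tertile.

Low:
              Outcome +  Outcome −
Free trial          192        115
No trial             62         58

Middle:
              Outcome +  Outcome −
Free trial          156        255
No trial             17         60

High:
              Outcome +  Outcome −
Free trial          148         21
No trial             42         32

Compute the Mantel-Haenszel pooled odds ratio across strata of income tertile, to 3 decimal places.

2.217

OR_MH = Σ(aᵢdᵢ/nᵢ) / Σ(bᵢcᵢ/nᵢ), where nᵢ is the stratum total.
Stratum 1 (Low): n = 427; a·d/n = 192·58/427 = 26.0796; b·c/n = 115·62/427 = 16.6979
Stratum 2 (Middle): n = 488; a·d/n = 156·60/488 = 19.1803; b·c/n = 255·17/488 = 8.8832
Stratum 3 (High): n = 243; a·d/n = 148·32/243 = 19.4897; b·c/n = 21·42/243 = 3.6296
OR_MH = (26.0796 + 19.1803 + 19.4897) / (16.6979 + 8.8832 + 3.6296) = 64.7497 / 29.2107 = 2.21664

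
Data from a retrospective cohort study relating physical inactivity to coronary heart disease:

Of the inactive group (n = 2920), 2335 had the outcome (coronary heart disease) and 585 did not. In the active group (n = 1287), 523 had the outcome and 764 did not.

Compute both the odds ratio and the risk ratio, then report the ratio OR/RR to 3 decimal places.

From the description: a = 2335, b = 585, c = 523, d = 764.
OR = (2335·764)/(585·523) = 1783940/305955 = 5.83073
Risk in exposed = 2335/2920 = 0.79966; risk in unexposed = 523/1287 = 0.40637; RR = 1.96780
OR/RR = 5.83073 / 1.96780 = 2.96307
The outcome is not rare, so the OR lies further from 1 than the RR.

2.963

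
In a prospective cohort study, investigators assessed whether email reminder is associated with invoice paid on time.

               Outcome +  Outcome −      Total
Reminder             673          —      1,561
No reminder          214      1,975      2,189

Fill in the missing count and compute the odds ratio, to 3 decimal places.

6.994

The missing cell is in the exposed row: 1561 − 673 = 888.
So a = 673, b = 888, c = 214, d = 1975.
OR = (a·d)/(b·c) = (673 × 1975) / (888 × 214) = 1329175 / 190032 = 6.99448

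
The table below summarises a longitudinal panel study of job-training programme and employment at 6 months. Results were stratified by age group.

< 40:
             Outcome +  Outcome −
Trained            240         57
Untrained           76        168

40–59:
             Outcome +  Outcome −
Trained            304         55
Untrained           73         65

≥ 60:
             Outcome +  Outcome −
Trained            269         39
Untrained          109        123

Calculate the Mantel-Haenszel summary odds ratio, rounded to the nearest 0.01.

7.33

OR_MH = Σ(aᵢdᵢ/nᵢ) / Σ(bᵢcᵢ/nᵢ), where nᵢ is the stratum total.
Stratum 1 (< 40): n = 541; a·d/n = 240·168/541 = 74.5287; b·c/n = 57·76/541 = 8.0074
Stratum 2 (40–59): n = 497; a·d/n = 304·65/497 = 39.7586; b·c/n = 55·73/497 = 8.0785
Stratum 3 (≥ 60): n = 540; a·d/n = 269·123/540 = 61.2722; b·c/n = 39·109/540 = 7.8722
OR_MH = (74.5287 + 39.7586 + 61.2722) / (8.0074 + 8.0785 + 7.8722) = 175.5594 / 23.9581 = 7.32777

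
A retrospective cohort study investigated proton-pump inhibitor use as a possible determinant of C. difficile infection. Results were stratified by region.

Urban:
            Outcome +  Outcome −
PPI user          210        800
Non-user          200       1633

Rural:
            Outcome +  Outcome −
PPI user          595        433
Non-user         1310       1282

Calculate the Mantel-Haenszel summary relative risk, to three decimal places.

RR_MH = Σ(aᵢ·n₀ᵢ/nᵢ) / Σ(cᵢ·n₁ᵢ/nᵢ), with n₁ᵢ = aᵢ+bᵢ (exposed), n₀ᵢ = cᵢ+dᵢ (unexposed), nᵢ = n₁ᵢ+n₀ᵢ.
Stratum 1 (Urban): n₁ = 1010, n₀ = 1833, n = 2843; a·n₀/n = 210·1833/2843 = 135.3957; c·n₁/n = 200·1010/2843 = 71.0517
Stratum 2 (Rural): n₁ = 1028, n₀ = 2592, n = 3620; a·n₀/n = 595·2592/3620 = 426.0331; c·n₁/n = 1310·1028/3620 = 372.0110
RR_MH = (135.3957 + 426.0331) / (71.0517 + 372.0110) = 561.4289 / 443.0628 = 1.26715

1.267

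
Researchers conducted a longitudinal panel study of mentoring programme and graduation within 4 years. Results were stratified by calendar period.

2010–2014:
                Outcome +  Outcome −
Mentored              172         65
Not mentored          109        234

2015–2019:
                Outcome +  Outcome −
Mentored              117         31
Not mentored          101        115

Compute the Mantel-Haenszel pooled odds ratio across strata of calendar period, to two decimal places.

OR_MH = Σ(aᵢdᵢ/nᵢ) / Σ(bᵢcᵢ/nᵢ), where nᵢ is the stratum total.
Stratum 1 (2010–2014): n = 580; a·d/n = 172·234/580 = 69.3931; b·c/n = 65·109/580 = 12.2155
Stratum 2 (2015–2019): n = 364; a·d/n = 117·115/364 = 36.9643; b·c/n = 31·101/364 = 8.6016
OR_MH = (69.3931 + 36.9643) / (12.2155 + 8.6016) = 106.3574 / 20.8172 = 5.10912

5.11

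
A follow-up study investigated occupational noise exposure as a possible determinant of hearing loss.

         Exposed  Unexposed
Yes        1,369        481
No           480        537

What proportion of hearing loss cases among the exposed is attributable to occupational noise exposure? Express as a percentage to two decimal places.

Reading the table with exposure as columns: a = 1369 (Exposed, case), b = 480 (Exposed, non-case), c = 481 (Unexposed, case), d = 537.
Risk in exposed = 1369/1849 = 0.74040; risk in unexposed = 481/1018 = 0.47250.
RR = 0.74040/0.47250 = 1.56700
AR% = (RR − 1)/RR × 100 = (1.56700 − 1)/1.56700 × 100 = 36.1838%

36.18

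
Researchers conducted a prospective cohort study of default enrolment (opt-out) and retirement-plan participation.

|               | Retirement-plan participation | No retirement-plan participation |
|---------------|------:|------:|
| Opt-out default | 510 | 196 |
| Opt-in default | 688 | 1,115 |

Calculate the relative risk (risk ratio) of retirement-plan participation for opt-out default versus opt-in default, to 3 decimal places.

Cells: a = 510, b = 196, c = 688, d = 1115.
Risk in exposed = 510/706 = 0.72238; risk in unexposed = 688/1803 = 0.38159.
RR = 0.72238 / 0.38159 = 1.89310
The risk among the exposed is 1.89 times that among the unexposed.

1.893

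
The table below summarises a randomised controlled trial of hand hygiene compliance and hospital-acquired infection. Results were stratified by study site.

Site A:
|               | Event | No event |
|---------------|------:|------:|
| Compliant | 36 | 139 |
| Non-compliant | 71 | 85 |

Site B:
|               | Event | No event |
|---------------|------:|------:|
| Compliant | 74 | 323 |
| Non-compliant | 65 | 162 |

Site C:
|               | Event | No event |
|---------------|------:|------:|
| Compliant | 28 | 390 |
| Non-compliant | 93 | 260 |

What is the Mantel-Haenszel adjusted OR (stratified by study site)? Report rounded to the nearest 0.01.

0.34

OR_MH = Σ(aᵢdᵢ/nᵢ) / Σ(bᵢcᵢ/nᵢ), where nᵢ is the stratum total.
Stratum 1 (Site A): n = 331; a·d/n = 36·85/331 = 9.2447; b·c/n = 139·71/331 = 29.8157
Stratum 2 (Site B): n = 624; a·d/n = 74·162/624 = 19.2115; b·c/n = 323·65/624 = 33.6458
Stratum 3 (Site C): n = 771; a·d/n = 28·260/771 = 9.4423; b·c/n = 390·93/771 = 47.0428
OR_MH = (9.2447 + 19.2115 + 9.4423) / (29.8157 + 33.6458 + 47.0428) = 37.8985 / 110.5043 = 0.34296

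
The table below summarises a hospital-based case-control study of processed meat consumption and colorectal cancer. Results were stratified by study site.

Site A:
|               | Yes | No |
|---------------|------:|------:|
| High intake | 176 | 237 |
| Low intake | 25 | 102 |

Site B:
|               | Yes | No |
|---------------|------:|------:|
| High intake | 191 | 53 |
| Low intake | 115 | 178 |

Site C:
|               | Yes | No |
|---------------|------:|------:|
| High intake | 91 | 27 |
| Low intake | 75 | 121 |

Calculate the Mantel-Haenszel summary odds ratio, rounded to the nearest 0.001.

OR_MH = Σ(aᵢdᵢ/nᵢ) / Σ(bᵢcᵢ/nᵢ), where nᵢ is the stratum total.
Stratum 1 (Site A): n = 540; a·d/n = 176·102/540 = 33.2444; b·c/n = 237·25/540 = 10.9722
Stratum 2 (Site B): n = 537; a·d/n = 191·178/537 = 63.3110; b·c/n = 53·115/537 = 11.3501
Stratum 3 (Site C): n = 314; a·d/n = 91·121/314 = 35.0669; b·c/n = 27·75/314 = 6.4490
OR_MH = (33.2444 + 63.3110 + 35.0669) / (10.9722 + 11.3501 + 6.4490) = 131.6223 / 28.7714 = 4.57477

4.575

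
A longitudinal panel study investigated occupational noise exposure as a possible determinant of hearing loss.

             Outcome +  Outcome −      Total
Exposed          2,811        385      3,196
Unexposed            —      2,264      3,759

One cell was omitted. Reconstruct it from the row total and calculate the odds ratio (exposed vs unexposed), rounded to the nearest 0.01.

The missing cell is in the unexposed row: 3759 − 2264 = 1495.
So a = 2811, b = 385, c = 1495, d = 2264.
OR = (a·d)/(b·c) = (2811 × 2264) / (385 × 1495) = 6364104 / 575575 = 11.05695

11.06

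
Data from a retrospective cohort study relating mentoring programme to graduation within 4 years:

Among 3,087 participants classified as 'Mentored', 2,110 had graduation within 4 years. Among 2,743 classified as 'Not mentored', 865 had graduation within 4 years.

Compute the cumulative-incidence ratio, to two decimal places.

2.17

From the description: a = 2110, b = 977, c = 865, d = 1878.
Risk in exposed = 2110/3087 = 0.68351; risk in unexposed = 865/2743 = 0.31535.
RR = 0.68351 / 0.31535 = 2.16748
The risk among the exposed is 2.17 times that among the unexposed.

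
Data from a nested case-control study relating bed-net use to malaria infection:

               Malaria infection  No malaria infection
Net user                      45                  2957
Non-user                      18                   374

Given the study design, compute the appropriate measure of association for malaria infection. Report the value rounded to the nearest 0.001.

0.316

Cells: a = 45, b = 2957, c = 18, d = 374.
This is a nested case-control study: participants were sampled on outcome status, so risks in the source population cannot be estimated directly — relative risk is not valid here. The odds ratio is the appropriate measure.
OR = (a·d)/(b·c) = (45 × 374) / (2957 × 18) = 16830 / 53226 = 0.31620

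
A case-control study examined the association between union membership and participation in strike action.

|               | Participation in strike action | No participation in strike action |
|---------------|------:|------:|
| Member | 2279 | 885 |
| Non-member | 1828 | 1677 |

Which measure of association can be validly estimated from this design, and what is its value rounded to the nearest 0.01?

Cells: a = 2279, b = 885, c = 1828, d = 1677.
This is a case-control study: participants were sampled on outcome status, so risks in the source population cannot be estimated directly — relative risk is not valid here. The odds ratio is the appropriate measure.
OR = (a·d)/(b·c) = (2279 × 1677) / (885 × 1828) = 3821883 / 1617780 = 2.36242

2.36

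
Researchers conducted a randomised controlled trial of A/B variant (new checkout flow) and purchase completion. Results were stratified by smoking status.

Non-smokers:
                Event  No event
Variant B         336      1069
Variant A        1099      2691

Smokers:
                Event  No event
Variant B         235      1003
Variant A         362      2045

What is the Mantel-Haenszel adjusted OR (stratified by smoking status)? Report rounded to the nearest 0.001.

0.939

OR_MH = Σ(aᵢdᵢ/nᵢ) / Σ(bᵢcᵢ/nᵢ), where nᵢ is the stratum total.
Stratum 1 (Non-smokers): n = 5195; a·d/n = 336·2691/5195 = 174.0474; b·c/n = 1069·1099/5195 = 226.1465
Stratum 2 (Smokers): n = 3645; a·d/n = 235·2045/3645 = 131.8450; b·c/n = 1003·362/3645 = 99.6121
OR_MH = (174.0474 + 131.8450) / (226.1465 + 99.6121) = 305.8923 / 325.7586 = 0.93902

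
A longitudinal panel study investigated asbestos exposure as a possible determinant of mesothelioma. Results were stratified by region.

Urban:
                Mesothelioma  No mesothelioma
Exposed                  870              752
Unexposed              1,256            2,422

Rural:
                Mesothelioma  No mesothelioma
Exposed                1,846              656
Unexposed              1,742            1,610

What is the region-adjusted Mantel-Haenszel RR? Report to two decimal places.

RR_MH = Σ(aᵢ·n₀ᵢ/nᵢ) / Σ(cᵢ·n₁ᵢ/nᵢ), with n₁ᵢ = aᵢ+bᵢ (exposed), n₀ᵢ = cᵢ+dᵢ (unexposed), nᵢ = n₁ᵢ+n₀ᵢ.
Stratum 1 (Urban): n₁ = 1622, n₀ = 3678, n = 5300; a·n₀/n = 870·3678/5300 = 603.7472; c·n₁/n = 1256·1622/5300 = 384.3834
Stratum 2 (Rural): n₁ = 2502, n₀ = 3352, n = 5854; a·n₀/n = 1846·3352/5854 = 1057.0195; c·n₁/n = 1742·2502/5854 = 744.5309
RR_MH = (603.7472 + 1057.0195) / (384.3834 + 744.5309) = 1660.7666 / 1128.9143 = 1.47112

1.47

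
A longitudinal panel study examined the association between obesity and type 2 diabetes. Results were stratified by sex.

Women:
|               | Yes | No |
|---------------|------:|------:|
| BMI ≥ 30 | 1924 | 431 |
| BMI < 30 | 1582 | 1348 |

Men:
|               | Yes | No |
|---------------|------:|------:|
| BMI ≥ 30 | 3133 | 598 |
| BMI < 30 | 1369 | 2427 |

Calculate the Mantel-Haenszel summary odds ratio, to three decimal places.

OR_MH = Σ(aᵢdᵢ/nᵢ) / Σ(bᵢcᵢ/nᵢ), where nᵢ is the stratum total.
Stratum 1 (Women): n = 5285; a·d/n = 1924·1348/5285 = 490.7383; b·c/n = 431·1582/5285 = 129.0146
Stratum 2 (Men): n = 7527; a·d/n = 3133·2427/7527 = 1010.2021; b·c/n = 598·1369/7527 = 108.7634
OR_MH = (490.7383 + 1010.2021) / (129.0146 + 108.7634) = 1500.9404 / 237.7780 = 6.31236

6.312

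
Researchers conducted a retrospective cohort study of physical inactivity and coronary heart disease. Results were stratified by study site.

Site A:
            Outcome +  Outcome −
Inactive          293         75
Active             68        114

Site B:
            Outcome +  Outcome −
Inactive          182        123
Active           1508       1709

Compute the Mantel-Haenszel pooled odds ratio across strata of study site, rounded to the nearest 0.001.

2.406

OR_MH = Σ(aᵢdᵢ/nᵢ) / Σ(bᵢcᵢ/nᵢ), where nᵢ is the stratum total.
Stratum 1 (Site A): n = 550; a·d/n = 293·114/550 = 60.7309; b·c/n = 75·68/550 = 9.2727
Stratum 2 (Site B): n = 3522; a·d/n = 182·1709/3522 = 88.3129; b·c/n = 123·1508/3522 = 52.6644
OR_MH = (60.7309 + 88.3129) / (9.2727 + 52.6644) = 149.0438 / 61.9371 = 2.40637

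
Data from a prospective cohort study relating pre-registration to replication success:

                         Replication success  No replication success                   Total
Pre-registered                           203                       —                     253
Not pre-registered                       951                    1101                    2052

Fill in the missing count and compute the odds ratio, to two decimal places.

4.70

The missing cell is in the exposed row: 253 − 203 = 50.
So a = 203, b = 50, c = 951, d = 1101.
OR = (a·d)/(b·c) = (203 × 1101) / (50 × 951) = 223503 / 47550 = 4.70038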